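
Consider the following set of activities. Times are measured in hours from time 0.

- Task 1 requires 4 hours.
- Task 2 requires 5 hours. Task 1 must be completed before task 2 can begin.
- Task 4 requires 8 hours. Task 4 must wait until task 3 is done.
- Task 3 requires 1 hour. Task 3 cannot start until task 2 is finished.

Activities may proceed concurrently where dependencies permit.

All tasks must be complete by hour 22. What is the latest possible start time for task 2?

To finish by hour 22, task 4 (duration 8) must start no later than hour 14.
Task 3 feeds into task 4 (must start by hour 14); so task 3 must finish by hour 14 and therefore start by hour 13.
Task 2 feeds into task 3 (must start by hour 13); so task 2 must finish by hour 13 and therefore start by hour 8.

8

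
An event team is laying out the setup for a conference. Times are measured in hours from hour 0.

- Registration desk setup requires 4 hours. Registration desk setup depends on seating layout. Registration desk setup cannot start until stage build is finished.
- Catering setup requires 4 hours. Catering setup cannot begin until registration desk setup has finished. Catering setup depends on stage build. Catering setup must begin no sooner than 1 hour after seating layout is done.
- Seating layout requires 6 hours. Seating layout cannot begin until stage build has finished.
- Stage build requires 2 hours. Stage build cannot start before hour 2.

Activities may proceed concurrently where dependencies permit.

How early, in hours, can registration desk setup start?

10

After its own release at hour 2, stage build can start at hour 2 and finishes at hour 4.
Seating layout cannot begin until stage build (finishes hour 4). It runs from hour 4 to 4 + 6 = hour 10.
Registration desk setup waits on seating layout (finishes hour 10); stage build (finishes hour 4). The latest of these is hour 10, which is the earliest registration desk setup can start.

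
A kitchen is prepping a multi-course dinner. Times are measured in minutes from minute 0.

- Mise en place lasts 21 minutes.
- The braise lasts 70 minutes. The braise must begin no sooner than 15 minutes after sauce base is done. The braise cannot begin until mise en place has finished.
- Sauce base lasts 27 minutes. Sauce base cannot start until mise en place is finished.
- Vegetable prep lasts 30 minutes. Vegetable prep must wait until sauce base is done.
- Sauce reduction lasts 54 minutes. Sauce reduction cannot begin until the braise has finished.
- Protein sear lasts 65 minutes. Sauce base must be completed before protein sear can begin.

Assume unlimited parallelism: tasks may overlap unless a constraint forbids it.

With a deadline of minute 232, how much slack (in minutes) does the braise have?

Mise en place can start immediately at minute 0; it finishes at minute 21.
After mise en place (finishes minute 21), sauce base can start at minute 21 and finishes at minute 48.
The braise needs all of sauce base (finishes minute 48, plus 15-minute gap → minute 63); mise en place (finishes minute 21). That puts its earliest start at minute 63; it finishes at 63 + 70 = minute 133.

Working backward from the deadline:
Sauce reduction has no dependents, so it just needs to finish by minute 232. Starting by 232 − 54 = minute 178 achieves that.
The braise has to be done before sauce reduction (must start by minute 178). That means finishing by minute 178, i.e. starting by 178 − 70 = minute 108.
So the braise can start as early as minute 63 and as late as minute 108, giving 108 − 63 = 45 minutes of slack.

45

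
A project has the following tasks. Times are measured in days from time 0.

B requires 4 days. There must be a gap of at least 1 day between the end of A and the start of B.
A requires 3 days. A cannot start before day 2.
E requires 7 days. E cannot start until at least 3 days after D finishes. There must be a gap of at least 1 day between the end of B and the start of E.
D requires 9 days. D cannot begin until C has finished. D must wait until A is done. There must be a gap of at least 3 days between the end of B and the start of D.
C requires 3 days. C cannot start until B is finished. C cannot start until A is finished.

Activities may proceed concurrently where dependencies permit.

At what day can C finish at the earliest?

13

A cannot begin until its own release at day 2. It runs from day 2 to 2 + 3 = day 5.
B waits on A (finishes day 5, plus 1-day gap → day 6), so it starts at day 6 and finishes at 6 + 4 = day 10.
C needs all of B (finishes day 10); A (finishes day 5). That puts its earliest start at day 10; it finishes at 10 + 3 = day 13.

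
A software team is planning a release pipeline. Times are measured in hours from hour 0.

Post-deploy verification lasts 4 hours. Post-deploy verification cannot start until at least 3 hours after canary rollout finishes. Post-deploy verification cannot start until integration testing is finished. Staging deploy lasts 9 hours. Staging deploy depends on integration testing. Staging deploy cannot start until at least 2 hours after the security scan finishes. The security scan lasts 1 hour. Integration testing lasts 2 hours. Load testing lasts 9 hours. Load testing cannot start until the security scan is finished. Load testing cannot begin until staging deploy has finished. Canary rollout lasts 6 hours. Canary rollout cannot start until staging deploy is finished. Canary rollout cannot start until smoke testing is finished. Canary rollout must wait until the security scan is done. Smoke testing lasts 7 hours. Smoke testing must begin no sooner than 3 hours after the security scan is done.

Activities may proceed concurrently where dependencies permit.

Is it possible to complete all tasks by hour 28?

The security scan can start immediately at hour 0; it finishes at hour 1.
Smoke testing cannot begin until the security scan (finishes hour 1, plus 3-hour gap → hour 4). It runs from hour 4 to 4 + 7 = hour 11.
Nothing blocks integration testing, so it runs from hour 0 to hour 2.
Staging deploy needs all of integration testing (finishes hour 2); the security scan (finishes hour 1, plus 2-hour gap → hour 3). That puts its earliest start at hour 3; it finishes at 3 + 9 = hour 12.
Load testing has to wait for the security scan (finishes hour 1); staging deploy (finishes hour 12). The latest of these is hour 12, so load testing runs hour 12 to 12 + 9 = hour 21.
Canary rollout needs all of staging deploy (finishes hour 12); smoke testing (finishes hour 11); the security scan (finishes hour 1). That puts its earliest start at hour 12; it finishes at 12 + 6 = hour 18.
For post-deploy verification: canary rollout (finishes hour 18, plus 3-hour gap → hour 21); integration testing (finishes hour 2). Taking the maximum gives a start of hour 21, and it finishes at 21 + 4 = hour 25.
Every task is finished by hour 25, which is no later than the deadline of 28, so the schedule is feasible.

Yes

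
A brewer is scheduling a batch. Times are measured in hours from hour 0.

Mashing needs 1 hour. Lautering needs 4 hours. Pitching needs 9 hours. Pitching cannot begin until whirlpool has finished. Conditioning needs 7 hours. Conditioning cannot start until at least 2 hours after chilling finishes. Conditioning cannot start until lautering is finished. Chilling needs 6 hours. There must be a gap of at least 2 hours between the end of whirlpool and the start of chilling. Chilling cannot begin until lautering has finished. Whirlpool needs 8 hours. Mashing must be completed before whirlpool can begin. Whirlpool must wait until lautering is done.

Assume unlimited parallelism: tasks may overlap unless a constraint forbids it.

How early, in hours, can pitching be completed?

21

Nothing blocks lautering, so it runs from hour 0 to hour 4.
Mashing has no prerequisites, so it starts at hour 0 and finishes at hour 1.
Whirlpool cannot start until mashing (finishes hour 1); lautering (finishes hour 4). The controlling bound is hour 4, so whirlpool finishes at 4 + 8 = hour 12.
After whirlpool (finishes hour 12), pitching can start at hour 12 and finishes at hour 21.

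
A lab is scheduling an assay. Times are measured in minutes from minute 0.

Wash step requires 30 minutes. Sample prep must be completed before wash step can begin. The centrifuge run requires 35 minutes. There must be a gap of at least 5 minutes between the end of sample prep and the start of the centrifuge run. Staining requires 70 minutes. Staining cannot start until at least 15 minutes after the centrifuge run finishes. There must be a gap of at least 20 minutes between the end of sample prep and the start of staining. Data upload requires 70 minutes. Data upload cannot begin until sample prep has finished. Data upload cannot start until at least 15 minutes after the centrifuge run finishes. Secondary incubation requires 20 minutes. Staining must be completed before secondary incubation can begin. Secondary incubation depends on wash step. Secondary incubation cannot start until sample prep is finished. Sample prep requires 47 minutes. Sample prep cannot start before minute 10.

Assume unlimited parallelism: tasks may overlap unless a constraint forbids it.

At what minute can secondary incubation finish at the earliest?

After its own release at minute 10, sample prep can start at minute 10 and finishes at minute 57.
After sample prep (finishes minute 57), wash step can start at minute 57 and finishes at minute 87.
The centrifuge run cannot begin until sample prep (finishes minute 57, plus 5-minute gap → minute 62). It runs from minute 62 to 62 + 35 = minute 97.
Staining cannot start until the centrifuge run (finishes minute 97, plus 15-minute gap → minute 112); sample prep (finishes minute 57, plus 20-minute gap → minute 77). The controlling bound is minute 112, so staining finishes at 112 + 70 = minute 182.
Secondary incubation cannot start until staining (finishes minute 182); wash step (finishes minute 87); sample prep (finishes minute 57). The controlling bound is minute 182, so secondary incubation finishes at 182 + 20 = minute 202.

202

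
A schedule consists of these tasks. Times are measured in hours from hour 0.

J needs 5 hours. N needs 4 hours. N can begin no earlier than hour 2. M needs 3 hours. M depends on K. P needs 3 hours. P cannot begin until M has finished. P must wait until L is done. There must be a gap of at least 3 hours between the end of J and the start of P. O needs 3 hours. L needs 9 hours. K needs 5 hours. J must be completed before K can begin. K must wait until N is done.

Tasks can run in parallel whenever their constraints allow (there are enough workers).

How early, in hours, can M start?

11

N waits on its own release at hour 2, so it starts at hour 2 and finishes at 2 + 4 = hour 6.
Nothing blocks J, so it runs from hour 0 to hour 5.
K needs all of J (finishes hour 5); N (finishes hour 6). That puts its earliest start at hour 6; it finishes at 6 + 5 = hour 11.
M waits on K (finishes hour 11), so the earliest it can start is hour 11.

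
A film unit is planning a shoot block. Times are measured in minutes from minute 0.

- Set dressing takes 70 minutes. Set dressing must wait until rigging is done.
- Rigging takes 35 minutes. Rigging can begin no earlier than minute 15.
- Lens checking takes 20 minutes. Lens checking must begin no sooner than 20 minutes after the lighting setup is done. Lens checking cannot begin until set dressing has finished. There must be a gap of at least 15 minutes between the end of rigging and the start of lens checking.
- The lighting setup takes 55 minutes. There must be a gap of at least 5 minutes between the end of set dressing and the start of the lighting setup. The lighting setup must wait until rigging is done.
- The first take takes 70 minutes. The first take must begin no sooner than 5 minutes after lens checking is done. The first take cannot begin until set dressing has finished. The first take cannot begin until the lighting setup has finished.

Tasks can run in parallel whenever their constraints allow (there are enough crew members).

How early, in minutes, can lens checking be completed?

Rigging cannot begin until its own release at minute 15. It runs from minute 15 to 15 + 35 = minute 50.
Set dressing cannot begin until rigging (finishes minute 50). It runs from minute 50 to 50 + 70 = minute 120.
The lighting setup has to wait for set dressing (finishes minute 120, plus 5-minute gap → minute 125); rigging (finishes minute 50). The latest of these is minute 125, so the lighting setup runs minute 125 to 125 + 55 = minute 180.
Lens checking cannot start until the lighting setup (finishes minute 180, plus 20-minute gap → minute 200); set dressing (finishes minute 120); rigging (finishes minute 50, plus 15-minute gap → minute 65). The controlling bound is minute 200, so lens checking finishes at 200 + 20 = minute 220.

220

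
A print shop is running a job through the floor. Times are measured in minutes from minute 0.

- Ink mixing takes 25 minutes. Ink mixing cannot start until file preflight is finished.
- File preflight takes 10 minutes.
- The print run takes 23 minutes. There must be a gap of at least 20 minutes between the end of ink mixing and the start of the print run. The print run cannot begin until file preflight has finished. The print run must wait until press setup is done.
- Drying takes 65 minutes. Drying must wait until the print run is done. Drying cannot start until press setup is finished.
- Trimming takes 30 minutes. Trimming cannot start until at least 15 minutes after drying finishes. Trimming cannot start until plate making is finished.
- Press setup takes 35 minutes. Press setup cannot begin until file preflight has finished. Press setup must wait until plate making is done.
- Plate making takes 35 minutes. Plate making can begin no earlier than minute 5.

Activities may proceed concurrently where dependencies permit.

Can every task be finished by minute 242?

Yes

Plate making waits on its own release at minute 5, so it starts at minute 5 and finishes at 5 + 35 = minute 40.
File preflight can start immediately at minute 0; it finishes at minute 10.
Press setup has to wait for file preflight (finishes minute 10); plate making (finishes minute 40). The latest of these is minute 40, so press setup runs minute 40 to 40 + 35 = minute 75.
After file preflight (finishes minute 10), ink mixing can start at minute 10 and finishes at minute 35.
For the print run: ink mixing (finishes minute 35, plus 20-minute gap → minute 55); file preflight (finishes minute 10); press setup (finishes minute 75). Taking the maximum gives a start of minute 75, and it finishes at 75 + 23 = minute 98.
For drying: the print run (finishes minute 98); press setup (finishes minute 75). Taking the maximum gives a start of minute 98, and it finishes at 98 + 65 = minute 163.
Trimming has to wait for drying (finishes minute 163, plus 15-minute gap → minute 178); plate making (finishes minute 40). The latest of these is minute 178, so trimming runs minute 178 to 178 + 30 = minute 208.
Every task is finished by minute 208, which is no later than the deadline of 242, so the schedule is feasible.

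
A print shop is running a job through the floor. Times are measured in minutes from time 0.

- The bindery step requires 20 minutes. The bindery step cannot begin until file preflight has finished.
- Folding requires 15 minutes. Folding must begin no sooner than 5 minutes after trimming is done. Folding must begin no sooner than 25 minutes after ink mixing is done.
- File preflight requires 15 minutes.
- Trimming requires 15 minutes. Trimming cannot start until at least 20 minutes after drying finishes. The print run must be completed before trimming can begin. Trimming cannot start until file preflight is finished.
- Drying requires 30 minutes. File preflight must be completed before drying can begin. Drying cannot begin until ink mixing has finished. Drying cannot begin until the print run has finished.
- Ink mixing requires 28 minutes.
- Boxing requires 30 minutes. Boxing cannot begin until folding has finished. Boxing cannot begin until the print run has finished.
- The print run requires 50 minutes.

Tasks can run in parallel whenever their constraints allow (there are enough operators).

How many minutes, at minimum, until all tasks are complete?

The print run has no prerequisites, so it starts at minute 0 and finishes at minute 50.
Ink mixing can start immediately at minute 0; it finishes at minute 28.
Nothing blocks file preflight, so it runs from minute 0 to minute 15.
The bindery step cannot begin until file preflight (finishes minute 15). It runs from minute 15 to 15 + 20 = minute 35.
For drying: file preflight (finishes minute 15); ink mixing (finishes minute 28); the print run (finishes minute 50). Taking the maximum gives a start of minute 50, and it finishes at 50 + 30 = minute 80.
Trimming needs all of drying (finishes minute 80, plus 20-minute gap → minute 100); the print run (finishes minute 50); file preflight (finishes minute 15). That puts its earliest start at minute 100; it finishes at 100 + 15 = minute 115.
Folding has to wait for trimming (finishes minute 115, plus 5-minute gap → minute 120); ink mixing (finishes minute 28, plus 25-minute gap → minute 53). The latest of these is minute 120, so folding runs minute 120 to 120 + 15 = minute 135.
For boxing: folding (finishes minute 135); the print run (finishes minute 50). Taking the maximum gives a start of minute 135, and it finishes at 135 + 30 = minute 165.
All tasks are finished once the last one completes. Finish times: File preflight at 15, Ink mixing at 28, The print run at 50, Drying at 80, Trimming at 115, Folding at 135, The bindery step at 35, Boxing at 165. The latest is minute 165.

165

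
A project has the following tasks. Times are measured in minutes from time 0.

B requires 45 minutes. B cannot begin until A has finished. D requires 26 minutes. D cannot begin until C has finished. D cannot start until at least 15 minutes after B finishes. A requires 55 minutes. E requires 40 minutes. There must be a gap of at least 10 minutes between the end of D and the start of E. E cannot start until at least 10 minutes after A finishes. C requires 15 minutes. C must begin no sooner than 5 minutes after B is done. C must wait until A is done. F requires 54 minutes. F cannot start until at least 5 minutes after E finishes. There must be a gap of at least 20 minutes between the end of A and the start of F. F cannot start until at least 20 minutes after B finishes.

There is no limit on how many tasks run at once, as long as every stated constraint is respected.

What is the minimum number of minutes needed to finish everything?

255

A can start immediately at minute 0; it finishes at minute 55.
After A (finishes minute 55), B can start at minute 55 and finishes at minute 100.
C cannot start until B (finishes minute 100, plus 5-minute gap → minute 105); A (finishes minute 55). The controlling bound is minute 105, so C finishes at 105 + 15 = minute 120.
For D: C (finishes minute 120); B (finishes minute 100, plus 15-minute gap → minute 115). Taking the maximum gives a start of minute 120, and it finishes at 120 + 26 = minute 146.
E needs all of D (finishes minute 146, plus 10-minute gap → minute 156); A (finishes minute 55, plus 10-minute gap → minute 65). That puts its earliest start at minute 156; it finishes at 156 + 40 = minute 196.
F needs all of E (finishes minute 196, plus 5-minute gap → minute 201); A (finishes minute 55, plus 20-minute gap → minute 75); B (finishes minute 100, plus 20-minute gap → minute 120). That puts its earliest start at minute 201; it finishes at 201 + 54 = minute 255.
All tasks are finished once the last one completes. Finish times: A at 55, B at 100, C at 120, D at 146, E at 196, F at 255. The latest is minute 255.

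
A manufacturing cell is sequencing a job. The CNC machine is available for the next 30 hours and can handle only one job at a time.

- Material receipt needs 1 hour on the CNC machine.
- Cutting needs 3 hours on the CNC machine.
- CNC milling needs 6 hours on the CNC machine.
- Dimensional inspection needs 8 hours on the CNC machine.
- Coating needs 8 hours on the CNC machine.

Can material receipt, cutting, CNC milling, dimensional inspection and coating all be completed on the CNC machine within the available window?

Yes

Running back to back, the jobs need 1 + 3 + 6 + 8 + 8 = 26 hours on the CNC machine.
Since 26 ≤ 30, they fit within the window.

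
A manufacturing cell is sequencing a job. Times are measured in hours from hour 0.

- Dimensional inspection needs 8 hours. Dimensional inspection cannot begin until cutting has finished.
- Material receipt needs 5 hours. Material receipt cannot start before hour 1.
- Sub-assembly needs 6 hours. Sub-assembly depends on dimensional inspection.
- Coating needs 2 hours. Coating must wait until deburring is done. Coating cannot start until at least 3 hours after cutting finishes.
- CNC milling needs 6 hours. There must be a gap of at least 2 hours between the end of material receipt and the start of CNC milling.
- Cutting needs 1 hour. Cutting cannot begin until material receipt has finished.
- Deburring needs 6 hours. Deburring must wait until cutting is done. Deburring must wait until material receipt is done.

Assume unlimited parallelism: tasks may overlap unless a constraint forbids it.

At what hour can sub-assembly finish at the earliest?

21

After its own release at hour 1, material receipt can start at hour 1 and finishes at hour 6.
Cutting cannot begin until material receipt (finishes hour 6). It runs from hour 6 to 6 + 1 = hour 7.
Dimensional inspection waits on cutting (finishes hour 7), so it starts at hour 7 and finishes at 7 + 8 = hour 15.
Sub-assembly waits on dimensional inspection (finishes hour 15), so it starts at hour 15 and finishes at 15 + 6 = hour 21.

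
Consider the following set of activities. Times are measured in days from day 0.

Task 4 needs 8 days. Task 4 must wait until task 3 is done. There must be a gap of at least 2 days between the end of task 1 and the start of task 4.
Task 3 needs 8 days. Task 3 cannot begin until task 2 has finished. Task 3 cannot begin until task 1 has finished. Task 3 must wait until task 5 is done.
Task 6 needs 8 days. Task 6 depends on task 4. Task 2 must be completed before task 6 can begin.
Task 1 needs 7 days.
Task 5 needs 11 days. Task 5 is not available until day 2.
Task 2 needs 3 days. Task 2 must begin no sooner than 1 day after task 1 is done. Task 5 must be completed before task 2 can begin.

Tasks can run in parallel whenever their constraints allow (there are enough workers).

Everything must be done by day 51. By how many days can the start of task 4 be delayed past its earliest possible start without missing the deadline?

11

Task 5 cannot begin until its own release at day 2. It runs from day 2 to 2 + 11 = day 13.
Task 1 has no prerequisites, so it starts at day 0 and finishes at day 7.
Task 2 has to wait for task 1 (finishes day 7, plus 1-day gap → day 8); task 5 (finishes day 13). The latest of these is day 13, so task 2 runs day 13 to 13 + 3 = day 16.
Task 3 cannot start until task 2 (finishes day 16); task 1 (finishes day 7); task 5 (finishes day 13). The controlling bound is day 16, so task 3 finishes at 16 + 8 = day 24.
Task 4 has to wait for task 3 (finishes day 24); task 1 (finishes day 7, plus 2-day gap → day 9). The latest of these is day 24, so task 4 runs day 24 to 24 + 8 = day 32.

Working backward from the deadline:
Nothing follows task 6; the deadline of day 51 is its only limit. It must start by 51 − 8 = day 43.
Since task 6 (must start by day 43) depends on it, task 4 must finish by day 43. Backing off its 8-day duration gives a latest start of day 35.
So task 4 can start as early as day 24 and as late as day 35, giving 35 − 24 = 11 days of slack.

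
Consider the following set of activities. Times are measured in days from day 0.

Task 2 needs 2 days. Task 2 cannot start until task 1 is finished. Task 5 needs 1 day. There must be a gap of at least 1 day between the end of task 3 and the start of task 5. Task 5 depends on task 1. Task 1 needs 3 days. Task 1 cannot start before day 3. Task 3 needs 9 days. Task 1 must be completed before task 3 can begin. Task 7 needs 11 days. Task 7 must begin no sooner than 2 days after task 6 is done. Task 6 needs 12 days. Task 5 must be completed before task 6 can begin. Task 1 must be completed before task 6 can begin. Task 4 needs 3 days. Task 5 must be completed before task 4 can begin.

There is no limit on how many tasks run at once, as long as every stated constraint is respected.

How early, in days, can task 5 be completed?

17

Task 1 waits on its own release at day 3, so it starts at day 3 and finishes at 3 + 3 = day 6.
Task 3 cannot begin until task 1 (finishes day 6). It runs from day 6 to 6 + 9 = day 15.
Task 5 has to wait for task 3 (finishes day 15, plus 1-day gap → day 16); task 1 (finishes day 6). The latest of these is day 16, so task 5 runs day 16 to 16 + 1 = day 17.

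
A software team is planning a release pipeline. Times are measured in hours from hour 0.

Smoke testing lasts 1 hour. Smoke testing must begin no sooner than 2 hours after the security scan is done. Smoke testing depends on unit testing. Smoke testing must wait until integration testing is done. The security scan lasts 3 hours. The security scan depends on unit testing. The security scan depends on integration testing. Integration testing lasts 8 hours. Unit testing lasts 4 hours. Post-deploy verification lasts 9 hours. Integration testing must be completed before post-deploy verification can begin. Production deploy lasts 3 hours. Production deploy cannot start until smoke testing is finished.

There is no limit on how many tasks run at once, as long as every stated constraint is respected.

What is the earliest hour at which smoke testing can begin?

13

Nothing blocks integration testing, so it runs from hour 0 to hour 8.
Nothing blocks unit testing, so it runs from hour 0 to hour 4.
For the security scan: unit testing (finishes hour 4); integration testing (finishes hour 8). Taking the maximum gives a start of hour 8, and it finishes at 8 + 3 = hour 11.
Smoke testing waits on the security scan (finishes hour 11, plus 2-hour gap → hour 13); unit testing (finishes hour 4); integration testing (finishes hour 8). The latest of these is hour 13, which is the earliest smoke testing can start.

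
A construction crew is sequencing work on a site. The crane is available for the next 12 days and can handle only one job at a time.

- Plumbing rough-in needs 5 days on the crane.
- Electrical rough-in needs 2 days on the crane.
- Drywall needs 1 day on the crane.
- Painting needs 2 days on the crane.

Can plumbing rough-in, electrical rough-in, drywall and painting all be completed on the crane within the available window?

Yes

Running back to back, the jobs need 5 + 2 + 1 + 2 = 10 days on the crane.
Since 10 ≤ 12, they fit within the window.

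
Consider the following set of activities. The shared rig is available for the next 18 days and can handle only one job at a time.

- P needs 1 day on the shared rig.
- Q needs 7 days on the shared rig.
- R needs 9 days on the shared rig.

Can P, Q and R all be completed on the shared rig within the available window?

Yes

Running back to back, the jobs need 1 + 7 + 9 = 17 days on the shared rig.
Since 17 ≤ 18, they fit within the window.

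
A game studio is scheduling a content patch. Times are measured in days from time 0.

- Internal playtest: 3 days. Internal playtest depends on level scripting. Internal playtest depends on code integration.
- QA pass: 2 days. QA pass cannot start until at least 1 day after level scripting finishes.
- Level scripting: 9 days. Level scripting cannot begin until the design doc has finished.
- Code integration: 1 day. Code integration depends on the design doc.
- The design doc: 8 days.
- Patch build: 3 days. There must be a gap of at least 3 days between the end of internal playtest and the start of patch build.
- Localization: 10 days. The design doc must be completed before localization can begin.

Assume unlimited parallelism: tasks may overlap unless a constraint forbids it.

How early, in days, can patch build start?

The design doc can start immediately at day 0; it finishes at day 8.
Code integration cannot begin until the design doc (finishes day 8). It runs from day 8 to 8 + 1 = day 9.
After the design doc (finishes day 8), level scripting can start at day 8 and finishes at day 17.
Internal playtest cannot start until level scripting (finishes day 17); code integration (finishes day 9). The controlling bound is day 17, so internal playtest finishes at 17 + 3 = day 20.
Patch build waits on internal playtest (finishes day 20, plus 3-day gap → day 23), so the earliest it can start is day 23.

23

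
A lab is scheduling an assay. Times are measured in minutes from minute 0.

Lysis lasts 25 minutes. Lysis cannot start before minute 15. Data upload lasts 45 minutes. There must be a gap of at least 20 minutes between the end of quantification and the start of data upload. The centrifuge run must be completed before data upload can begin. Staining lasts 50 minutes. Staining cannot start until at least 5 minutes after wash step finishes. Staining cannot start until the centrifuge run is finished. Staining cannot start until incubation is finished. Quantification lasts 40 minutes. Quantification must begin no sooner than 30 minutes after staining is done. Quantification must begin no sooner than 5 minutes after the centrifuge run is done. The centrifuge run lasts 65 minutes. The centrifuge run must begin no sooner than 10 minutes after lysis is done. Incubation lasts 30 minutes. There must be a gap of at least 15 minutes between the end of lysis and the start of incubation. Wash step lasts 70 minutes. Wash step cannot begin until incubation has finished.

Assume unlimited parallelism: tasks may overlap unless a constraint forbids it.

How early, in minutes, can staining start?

Lysis waits on its own release at minute 15, so it starts at minute 15 and finishes at 15 + 25 = minute 40.
After lysis (finishes minute 40, plus 10-minute gap → minute 50), the centrifuge run can start at minute 50 and finishes at minute 115.
Incubation waits on lysis (finishes minute 40, plus 15-minute gap → minute 55), so it starts at minute 55 and finishes at 55 + 30 = minute 85.
Wash step waits on incubation (finishes minute 85), so it starts at minute 85 and finishes at 85 + 70 = minute 155.
Staining waits on wash step (finishes minute 155, plus 5-minute gap → minute 160); the centrifuge run (finishes minute 115); incubation (finishes minute 85). The latest of these is minute 160, which is the earliest staining can start.

160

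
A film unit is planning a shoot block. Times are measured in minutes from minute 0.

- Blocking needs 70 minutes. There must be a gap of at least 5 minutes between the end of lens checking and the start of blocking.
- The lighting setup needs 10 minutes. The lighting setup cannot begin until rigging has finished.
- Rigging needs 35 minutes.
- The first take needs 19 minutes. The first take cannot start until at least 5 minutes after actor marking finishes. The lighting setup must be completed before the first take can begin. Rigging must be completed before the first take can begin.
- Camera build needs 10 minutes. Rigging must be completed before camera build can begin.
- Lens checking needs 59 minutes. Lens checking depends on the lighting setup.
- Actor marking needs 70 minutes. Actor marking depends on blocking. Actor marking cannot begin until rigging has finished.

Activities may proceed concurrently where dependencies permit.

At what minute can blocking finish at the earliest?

179

Rigging can start immediately at minute 0; it finishes at minute 35.
The lighting setup waits on rigging (finishes minute 35), so it starts at minute 35 and finishes at 35 + 10 = minute 45.
Lens checking waits on the lighting setup (finishes minute 45), so it starts at minute 45 and finishes at 45 + 59 = minute 104.
Blocking cannot begin until lens checking (finishes minute 104, plus 5-minute gap → minute 109). It runs from minute 109 to 109 + 70 = minute 179.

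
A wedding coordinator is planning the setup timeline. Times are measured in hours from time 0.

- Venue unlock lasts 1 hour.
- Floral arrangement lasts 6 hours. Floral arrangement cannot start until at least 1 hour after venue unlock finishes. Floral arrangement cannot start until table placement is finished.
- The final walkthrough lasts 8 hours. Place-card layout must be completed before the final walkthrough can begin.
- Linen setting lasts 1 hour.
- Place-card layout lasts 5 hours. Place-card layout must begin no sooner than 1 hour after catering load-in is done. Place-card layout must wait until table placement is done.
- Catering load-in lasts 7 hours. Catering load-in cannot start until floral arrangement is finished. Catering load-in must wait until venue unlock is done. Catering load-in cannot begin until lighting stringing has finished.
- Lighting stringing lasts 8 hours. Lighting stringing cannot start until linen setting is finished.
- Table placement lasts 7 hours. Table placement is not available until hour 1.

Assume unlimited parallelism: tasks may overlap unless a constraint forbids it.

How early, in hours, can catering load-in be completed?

21

Nothing blocks linen setting, so it runs from hour 0 to hour 1.
Lighting stringing cannot begin until linen setting (finishes hour 1). It runs from hour 1 to 1 + 8 = hour 9.
Table placement cannot begin until its own release at hour 1. It runs from hour 1 to 1 + 7 = hour 8.
Nothing blocks venue unlock, so it runs from hour 0 to hour 1.
Floral arrangement cannot start until venue unlock (finishes hour 1, plus 1-hour gap → hour 2); table placement (finishes hour 8). The controlling bound is hour 8, so floral arrangement finishes at 8 + 6 = hour 14.
For catering load-in: floral arrangement (finishes hour 14); venue unlock (finishes hour 1); lighting stringing (finishes hour 9). Taking the maximum gives a start of hour 14, and it finishes at 14 + 7 = hour 21.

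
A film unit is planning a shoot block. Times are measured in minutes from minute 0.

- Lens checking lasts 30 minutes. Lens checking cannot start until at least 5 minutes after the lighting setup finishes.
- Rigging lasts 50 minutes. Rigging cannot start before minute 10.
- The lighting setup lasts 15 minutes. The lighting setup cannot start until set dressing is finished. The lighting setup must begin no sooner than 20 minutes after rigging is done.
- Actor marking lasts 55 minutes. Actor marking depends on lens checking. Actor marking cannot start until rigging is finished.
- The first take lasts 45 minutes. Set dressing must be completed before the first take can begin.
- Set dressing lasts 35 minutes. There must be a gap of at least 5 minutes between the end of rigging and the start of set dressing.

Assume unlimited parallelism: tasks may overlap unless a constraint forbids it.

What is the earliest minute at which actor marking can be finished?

Rigging cannot begin until its own release at minute 10. It runs from minute 10 to 10 + 50 = minute 60.
Set dressing waits on rigging (finishes minute 60, plus 5-minute gap → minute 65), so it starts at minute 65 and finishes at 65 + 35 = minute 100.
The lighting setup has to wait for set dressing (finishes minute 100); rigging (finishes minute 60, plus 20-minute gap → minute 80). The latest of these is minute 100, so the lighting setup runs minute 100 to 100 + 15 = minute 115.
Lens checking waits on the lighting setup (finishes minute 115, plus 5-minute gap → minute 120), so it starts at minute 120 and finishes at 120 + 30 = minute 150.
Actor marking needs all of lens checking (finishes minute 150); rigging (finishes minute 60). That puts its earliest start at minute 150; it finishes at 150 + 55 = minute 205.

205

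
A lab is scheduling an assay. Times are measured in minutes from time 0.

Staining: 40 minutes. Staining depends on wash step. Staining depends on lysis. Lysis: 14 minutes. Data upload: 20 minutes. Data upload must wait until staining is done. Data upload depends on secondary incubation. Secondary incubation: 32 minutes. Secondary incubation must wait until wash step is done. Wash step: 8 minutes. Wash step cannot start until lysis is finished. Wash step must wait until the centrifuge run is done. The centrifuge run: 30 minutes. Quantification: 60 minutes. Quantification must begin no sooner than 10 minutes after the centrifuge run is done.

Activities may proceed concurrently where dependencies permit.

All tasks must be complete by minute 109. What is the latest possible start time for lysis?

27

Data upload must finish by minute 109; it takes 20 minutes, so it must start by 109 − 20 = minute 89.
Staining must finish before data upload (must start by minute 89). With a 40-minute duration, staining must start by 89 − 40 = minute 49.
Secondary incubation feeds into data upload (must start by minute 89); so secondary incubation must finish by minute 89 and therefore start by minute 57.
Wash step must finish in time for staining (must start by minute 49); secondary incubation (must start by minute 57). The tightest is minute 49, so wash step must start by 49 − 8 = minute 41.
Lysis must finish in time for wash step (must start by minute 41); staining (must start by minute 49). The tightest is minute 41, so lysis must start by 41 − 14 = minute 27.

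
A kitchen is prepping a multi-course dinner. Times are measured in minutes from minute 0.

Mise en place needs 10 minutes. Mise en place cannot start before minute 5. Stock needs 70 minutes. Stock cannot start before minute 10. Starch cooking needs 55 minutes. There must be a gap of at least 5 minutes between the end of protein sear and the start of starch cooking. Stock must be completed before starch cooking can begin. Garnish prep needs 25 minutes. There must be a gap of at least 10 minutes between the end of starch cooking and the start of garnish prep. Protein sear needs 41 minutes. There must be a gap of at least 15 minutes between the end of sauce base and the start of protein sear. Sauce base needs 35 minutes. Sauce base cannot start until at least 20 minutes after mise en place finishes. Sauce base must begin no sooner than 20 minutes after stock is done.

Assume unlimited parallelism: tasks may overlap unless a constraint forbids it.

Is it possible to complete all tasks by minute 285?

No

After its own release at minute 10, stock can start at minute 10 and finishes at minute 80.
Mise en place cannot begin until its own release at minute 5. It runs from minute 5 to 5 + 10 = minute 15.
Sauce base cannot start until mise en place (finishes minute 15, plus 20-minute gap → minute 35); stock (finishes minute 80, plus 20-minute gap → minute 100). The controlling bound is minute 100, so sauce base finishes at 100 + 35 = minute 135.
After sauce base (finishes minute 135, plus 15-minute gap → minute 150), protein sear can start at minute 150 and finishes at minute 191.
Starch cooking needs all of protein sear (finishes minute 191, plus 5-minute gap → minute 196); stock (finishes minute 80). That puts its earliest start at minute 196; it finishes at 196 + 55 = minute 251.
After starch cooking (finishes minute 251, plus 10-minute gap → minute 261), garnish prep can start at minute 261 and finishes at minute 286.
The earliest everything can be done is minute 286, which is after the deadline of 285, so it is not possible.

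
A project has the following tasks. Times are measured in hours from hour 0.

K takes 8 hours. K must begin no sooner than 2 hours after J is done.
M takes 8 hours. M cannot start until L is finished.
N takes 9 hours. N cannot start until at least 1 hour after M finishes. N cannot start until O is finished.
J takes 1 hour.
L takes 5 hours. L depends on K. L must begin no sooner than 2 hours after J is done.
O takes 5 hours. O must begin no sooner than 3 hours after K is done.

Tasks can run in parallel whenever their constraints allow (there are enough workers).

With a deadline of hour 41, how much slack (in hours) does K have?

J can start immediately at hour 0; it finishes at hour 1.
K waits on J (finishes hour 1, plus 2-hour gap → hour 3), so it starts at hour 3 and finishes at 3 + 8 = hour 11.

Working backward from the deadline:
N has no dependents, so it just needs to finish by hour 41. Starting by 41 − 9 = hour 32 achieves that.
M must finish before N (must start by hour 32, minus 1-hour gap → hour 31). With an 8-hour duration, M must start by 31 − 8 = hour 23.
L feeds into M (must start by hour 23); so L must finish by hour 23 and therefore start by hour 18.
Since N (must start by hour 32) depends on it, O must finish by hour 32. Backing off its 5-hour duration gives a latest start of hour 27.
K has several dependents: L (must start by hour 18); O (must start by hour 27, minus 3-hour gap → hour 24). The earliest of those limits is hour 18, so K must start by 18 − 8 = hour 10.
So K can start as early as hour 3 and as late as hour 10, giving 10 − 3 = 7 hours of slack.

7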